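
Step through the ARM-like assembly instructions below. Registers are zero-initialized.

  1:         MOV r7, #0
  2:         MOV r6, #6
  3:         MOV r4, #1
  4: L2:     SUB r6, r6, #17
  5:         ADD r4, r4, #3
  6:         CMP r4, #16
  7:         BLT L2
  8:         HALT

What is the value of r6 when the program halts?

MOV r7, #0 → r7=0
MOV r6, #6 → r6=6
MOV r4, #1 → r4=1
SUB r6, r6, #17 → r6=6-17=-11
ADD r4, r4, #3 → r4=1+3=4
CMP r4, #16  (cmp 4,16)
BLT L2: taken
SUB r6, r6, #17 → r6=(-11)-17=-28
ADD r4, r4, #3 → r4=4+3=7
CMP r4, #16  (cmp 7,16)
BLT L2: taken
SUB r6, r6, #17 → r6=(-28)-17=-45
ADD r4, r4, #3 → r4=7+3=10
CMP r4, #16  (cmp 10,16)
BLT L2: taken
SUB r6, r6, #17 → r6=(-45)-17=-62
ADD r4, r4, #3 → r4=10+3=13
CMP r4, #16  (cmp 13,16)
BLT L2: taken
SUB r6, r6, #17 → r6=(-62)-17=-79
ADD r4, r4, #3 → r4=13+3=16
CMP r4, #16  (cmp 16,16)
BLT L2: not taken
halt.

-79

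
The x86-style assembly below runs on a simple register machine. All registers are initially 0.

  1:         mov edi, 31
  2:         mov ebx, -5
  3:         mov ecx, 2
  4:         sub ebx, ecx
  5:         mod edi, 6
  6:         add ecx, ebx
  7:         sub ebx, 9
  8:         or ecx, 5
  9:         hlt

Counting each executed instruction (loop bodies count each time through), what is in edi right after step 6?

after mov edi, 31: edi=31
after mov ebx, -5: ebx=-5
after mov ecx, 2: ecx=2
after sub ebx, ecx: ebx=(-5)-2=-7
after mod edi, 6: edi=31%6=1
after add ecx, ebx: ecx=2+(-7)=-5
After step 6: edi = 1.

1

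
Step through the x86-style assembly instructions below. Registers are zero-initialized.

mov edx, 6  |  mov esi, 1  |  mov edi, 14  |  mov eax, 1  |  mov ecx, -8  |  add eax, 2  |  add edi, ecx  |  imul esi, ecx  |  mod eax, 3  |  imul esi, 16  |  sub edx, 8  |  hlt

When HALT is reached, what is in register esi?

mov edx, 6 → edx=6
mov esi, 1 → esi=1
mov edi, 14 → edi=14
mov eax, 1 → eax=1
mov ecx, -8 → ecx=-8
add eax, 2 → eax=1+2=3
add edi, ecx → edi=14+(-8)=6
imul esi, ecx → esi=1*(-8)=-8
mod eax, 3 → eax=3%3=0
imul esi, 16 → esi=(-8)*16=-128
sub edx, 8 → edx=6-8=-2
halt.

-128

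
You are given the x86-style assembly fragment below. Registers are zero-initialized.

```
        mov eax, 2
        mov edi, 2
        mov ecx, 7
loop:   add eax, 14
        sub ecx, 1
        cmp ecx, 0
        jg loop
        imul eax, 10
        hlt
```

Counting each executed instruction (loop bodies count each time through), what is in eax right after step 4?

16

after mov eax, 2: eax=2
after mov edi, 2: edi=2
after mov ecx, 7: ecx=7
after add eax, 14: eax=2+14=16
After step 4: eax = 16.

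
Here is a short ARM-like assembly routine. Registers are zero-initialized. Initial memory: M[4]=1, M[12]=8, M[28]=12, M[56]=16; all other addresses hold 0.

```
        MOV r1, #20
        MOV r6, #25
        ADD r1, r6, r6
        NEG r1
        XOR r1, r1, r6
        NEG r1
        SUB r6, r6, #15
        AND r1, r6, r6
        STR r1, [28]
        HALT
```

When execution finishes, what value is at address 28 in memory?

10

r1=20
r6=25
r1=25+25=50
r1=-(50)=-50
r1=(-50)^25=-41
r1=-(-41)=41
r6=25-15=10
r1=10&10=10
STR r1, [28] → M[28]=10
halt.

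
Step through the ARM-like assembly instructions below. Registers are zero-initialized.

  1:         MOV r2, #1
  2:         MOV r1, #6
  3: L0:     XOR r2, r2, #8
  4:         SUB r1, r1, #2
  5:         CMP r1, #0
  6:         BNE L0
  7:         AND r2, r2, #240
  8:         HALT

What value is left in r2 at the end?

r2=1
r1=6
r2=1^8=9
r1=6-2=4
CMP r1, #0  (cmp 4,0)
BNE L0: taken
r2=9^8=1
r1=4-2=2
CMP r1, #0  (cmp 2,0)
BNE L0: taken
r2=1^8=9
r1=2-2=0
CMP r1, #0  (cmp 0,0)
BNE L0: not taken
r2=9&240=0
halt.

0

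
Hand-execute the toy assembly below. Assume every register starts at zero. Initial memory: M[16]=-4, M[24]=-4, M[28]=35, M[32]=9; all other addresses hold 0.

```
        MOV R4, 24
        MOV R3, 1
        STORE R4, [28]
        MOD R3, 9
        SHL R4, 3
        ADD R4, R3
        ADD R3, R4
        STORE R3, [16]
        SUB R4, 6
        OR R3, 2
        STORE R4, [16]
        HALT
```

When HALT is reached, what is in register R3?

194

after MOV R4, 24: R4=24
after MOV R3, 1: R3=1
STORE R4, [28] → M[28]=24
after MOD R3, 9: R3=1%9=1
after SHL R4, 3: R4=24<<3=192
after ADD R4, R3: R4=192+1=193
after ADD R3, R4: R3=1+193=194
STORE R3, [16] → M[16]=194
after SUB R4, 6: R4=193-6=187
after OR R3, 2: R3=194|2=194
STORE R4, [16] → M[16]=187
halt.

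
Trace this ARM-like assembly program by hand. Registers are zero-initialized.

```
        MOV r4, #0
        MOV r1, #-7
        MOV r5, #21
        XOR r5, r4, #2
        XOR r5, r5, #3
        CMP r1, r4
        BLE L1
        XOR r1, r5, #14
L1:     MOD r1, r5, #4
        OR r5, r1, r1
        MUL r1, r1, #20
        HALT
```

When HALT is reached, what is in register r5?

1

r4=0
r1=-7
r5=21
r5=0^2=2
r5=2^3=1
CMP r1, r4  (cmp -7,0)
BLE L1: taken
r1=1%4=1
r5=1|1=1
r1=1*20=20
halt.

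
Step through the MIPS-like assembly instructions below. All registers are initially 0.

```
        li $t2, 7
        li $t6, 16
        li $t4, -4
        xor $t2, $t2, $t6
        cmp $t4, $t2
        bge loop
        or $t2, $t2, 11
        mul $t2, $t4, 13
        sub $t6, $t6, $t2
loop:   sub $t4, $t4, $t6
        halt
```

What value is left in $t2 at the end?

after li $t2, 7: $t2=7
after li $t6, 16: $t6=16
after li $t4, -4: $t4=-4
after xor $t2, $t2, $t6: $t2=7^16=23
cmp $t4, $t2  (cmp -4,23)
bge loop: not taken
after or $t2, $t2, 11: $t2=23|11=31
after mul $t2, $t4, 13: $t2=(-4)*13=-52
after sub $t6, $t6, $t2: $t6=16-(-52)=68
after sub $t4, $t4, $t6: $t4=(-4)-68=-72
halt.

-52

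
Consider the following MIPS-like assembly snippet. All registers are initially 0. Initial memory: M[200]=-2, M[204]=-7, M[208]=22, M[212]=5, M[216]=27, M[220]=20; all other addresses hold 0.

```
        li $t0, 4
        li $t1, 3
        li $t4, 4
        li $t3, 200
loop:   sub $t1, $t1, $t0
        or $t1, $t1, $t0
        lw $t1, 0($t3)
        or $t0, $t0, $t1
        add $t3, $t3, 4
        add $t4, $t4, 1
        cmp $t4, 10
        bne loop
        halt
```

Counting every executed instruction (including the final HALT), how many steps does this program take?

$t0=4
$t1=3
$t4=4
$t3=200
$t1=3-4=-1
$t1=(-1)|4=-1
$t1=M[200]=-2
$t0=4|(-2)=-2
$t3=200+4=204
$t4=4+1=5
cmp $t4, 10  (cmp 5,10)
bne loop: taken
$t1=(-2)-(-2)=0
$t1=0|(-2)=-2
$t1=M[204]=-7
$t0=(-2)|(-7)=-1
$t3=204+4=208
$t4=5+1=6
cmp $t4, 10  (cmp 6,10)
bne loop: taken
$t1=(-7)-(-1)=-6
$t1=(-6)|(-1)=-1
$t1=M[208]=22
$t0=(-1)|22=-1
$t3=208+4=212
$t4=6+1=7
cmp $t4, 10  (cmp 7,10)
bne loop: taken
$t1=22-(-1)=23
$t1=23|(-1)=-1
$t1=M[212]=5
$t0=(-1)|5=-1
$t3=212+4=216
$t4=7+1=8
cmp $t4, 10  (cmp 8,10)
bne loop: taken
$t1=5-(-1)=6
$t1=6|(-1)=-1
$t1=M[216]=27
$t0=(-1)|27=-1
$t3=216+4=220
$t4=8+1=9
cmp $t4, 10  (cmp 9,10)
bne loop: taken
$t1=27-(-1)=28
$t1=28|(-1)=-1
$t1=M[220]=20
$t0=(-1)|20=-1
$t3=220+4=224
$t4=9+1=10
cmp $t4, 10  (cmp 10,10)
bne loop: not taken
halt.
Total executed instructions: 53.

53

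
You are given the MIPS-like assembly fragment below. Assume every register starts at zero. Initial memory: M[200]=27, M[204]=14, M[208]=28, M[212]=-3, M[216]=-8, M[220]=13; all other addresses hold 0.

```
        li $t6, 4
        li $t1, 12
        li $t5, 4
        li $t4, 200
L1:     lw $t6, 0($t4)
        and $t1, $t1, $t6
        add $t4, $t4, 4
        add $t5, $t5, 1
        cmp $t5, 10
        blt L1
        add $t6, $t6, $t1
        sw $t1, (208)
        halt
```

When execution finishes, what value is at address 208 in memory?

8

li $t6, 4 → $t6=4
li $t1, 12 → $t1=12
li $t5, 4 → $t5=4
li $t4, 200 → $t4=200
lw $t6, 0($t4) → $t6=M[200]=27
and $t1, $t1, $t6 → $t1=12&27=8
add $t4, $t4, 4 → $t4=200+4=204
add $t5, $t5, 1 → $t5=4+1=5
cmp $t5, 10  (cmp 5,10)
blt L1: taken
lw $t6, 0($t4) → $t6=M[204]=14
and $t1, $t1, $t6 → $t1=8&14=8
add $t4, $t4, 4 → $t4=204+4=208
add $t5, $t5, 1 → $t5=5+1=6
cmp $t5, 10  (cmp 6,10)
blt L1: taken
lw $t6, 0($t4) → $t6=M[208]=28
and $t1, $t1, $t6 → $t1=8&28=8
add $t4, $t4, 4 → $t4=208+4=212
add $t5, $t5, 1 → $t5=6+1=7
cmp $t5, 10  (cmp 7,10)
blt L1: taken
lw $t6, 0($t4) → $t6=M[212]=-3
and $t1, $t1, $t6 → $t1=8&(-3)=8
add $t4, $t4, 4 → $t4=212+4=216
add $t5, $t5, 1 → $t5=7+1=8
cmp $t5, 10  (cmp 8,10)
blt L1: taken
lw $t6, 0($t4) → $t6=M[216]=-8
and $t1, $t1, $t6 → $t1=8&(-8)=8
add $t4, $t4, 4 → $t4=216+4=220
add $t5, $t5, 1 → $t5=8+1=9
cmp $t5, 10  (cmp 9,10)
blt L1: taken
lw $t6, 0($t4) → $t6=M[220]=13
and $t1, $t1, $t6 → $t1=8&13=8
add $t4, $t4, 4 → $t4=220+4=224
add $t5, $t5, 1 → $t5=9+1=10
cmp $t5, 10  (cmp 10,10)
blt L1: not taken
add $t6, $t6, $t1 → $t6=13+8=21
sw $t1, (208) → M[208]=8
halt.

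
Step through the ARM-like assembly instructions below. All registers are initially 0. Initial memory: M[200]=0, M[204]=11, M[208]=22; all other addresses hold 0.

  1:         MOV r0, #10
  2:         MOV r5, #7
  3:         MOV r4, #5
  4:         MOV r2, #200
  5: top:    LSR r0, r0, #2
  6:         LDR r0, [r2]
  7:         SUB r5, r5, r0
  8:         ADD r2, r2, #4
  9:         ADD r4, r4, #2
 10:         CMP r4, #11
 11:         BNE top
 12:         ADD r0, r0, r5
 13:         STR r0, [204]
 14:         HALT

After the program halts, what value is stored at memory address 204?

-4

r0=10
r5=7
r4=5
r2=200
r0=10>>2=2
r0=M[200]=0
r5=7-0=7
r2=200+4=204
r4=5+2=7
CMP r4, #11  (cmp 7,11)
BNE top: taken
r0=0>>2=0
r0=M[204]=11
r5=7-11=-4
r2=204+4=208
r4=7+2=9
CMP r4, #11  (cmp 9,11)
BNE top: taken
r0=11>>2=2
r0=M[208]=22
r5=(-4)-22=-26
r2=208+4=212
r4=9+2=11
CMP r4, #11  (cmp 11,11)
BNE top: not taken
r0=22+(-26)=-4
STR r0, [204] → M[204]=-4
halt.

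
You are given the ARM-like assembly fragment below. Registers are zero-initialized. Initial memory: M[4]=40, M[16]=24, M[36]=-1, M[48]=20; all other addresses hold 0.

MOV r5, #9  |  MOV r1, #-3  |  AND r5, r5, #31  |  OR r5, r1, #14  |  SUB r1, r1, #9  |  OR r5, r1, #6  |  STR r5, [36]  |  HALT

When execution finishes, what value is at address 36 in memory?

-10

after MOV r5, #9: r5=9
after MOV r1, #-3: r1=-3
after AND r5, r5, #31: r5=9&31=9
after OR r5, r1, #14: r5=(-3)|14=-1
after SUB r1, r1, #9: r1=(-3)-9=-12
after OR r5, r1, #6: r5=(-12)|6=-10
STR r5, [36] → M[36]=-10
halt.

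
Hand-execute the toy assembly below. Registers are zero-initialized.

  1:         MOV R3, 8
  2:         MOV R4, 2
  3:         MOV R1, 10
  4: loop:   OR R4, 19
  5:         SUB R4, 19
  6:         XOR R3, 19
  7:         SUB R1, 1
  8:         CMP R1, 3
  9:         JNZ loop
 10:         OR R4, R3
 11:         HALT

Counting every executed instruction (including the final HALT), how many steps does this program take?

MOV R3, 8 → R3=8
MOV R4, 2 → R4=2
MOV R1, 10 → R1=10
OR R4, 19 → R4=2|19=19
SUB R4, 19 → R4=19-19=0
XOR R3, 19 → R3=8^19=27
SUB R1, 1 → R1=10-1=9
CMP R1, 3  (cmp 9,3)
JNZ loop: taken
OR R4, 19 → R4=0|19=19
SUB R4, 19 → R4=19-19=0
XOR R3, 19 → R3=27^19=8
SUB R1, 1 → R1=9-1=8
CMP R1, 3  (cmp 8,3)
JNZ loop: taken
OR R4, 19 → R4=0|19=19
SUB R4, 19 → R4=19-19=0
XOR R3, 19 → R3=8^19=27
SUB R1, 1 → R1=8-1=7
CMP R1, 3  (cmp 7,3)
JNZ loop: taken
OR R4, 19 → R4=0|19=19
SUB R4, 19 → R4=19-19=0
XOR R3, 19 → R3=27^19=8
SUB R1, 1 → R1=7-1=6
CMP R1, 3  (cmp 6,3)
JNZ loop: taken
OR R4, 19 → R4=0|19=19
SUB R4, 19 → R4=19-19=0
XOR R3, 19 → R3=8^19=27
SUB R1, 1 → R1=6-1=5
CMP R1, 3  (cmp 5,3)
JNZ loop: taken
OR R4, 19 → R4=0|19=19
SUB R4, 19 → R4=19-19=0
XOR R3, 19 → R3=27^19=8
SUB R1, 1 → R1=5-1=4
CMP R1, 3  (cmp 4,3)
JNZ loop: taken
OR R4, 19 → R4=0|19=19
SUB R4, 19 → R4=19-19=0
XOR R3, 19 → R3=8^19=27
SUB R1, 1 → R1=4-1=3
CMP R1, 3  (cmp 3,3)
JNZ loop: not taken
OR R4, R3 → R4=0|27=27
halt.
Total executed instructions: 47.

47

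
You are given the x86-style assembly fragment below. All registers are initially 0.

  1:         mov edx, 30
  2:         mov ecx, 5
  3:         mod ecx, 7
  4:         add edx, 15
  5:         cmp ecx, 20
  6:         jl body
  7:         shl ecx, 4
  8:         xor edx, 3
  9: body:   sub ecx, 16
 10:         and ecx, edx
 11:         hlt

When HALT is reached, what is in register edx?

45

edx=30
ecx=5
ecx=5%7=5
edx=30+15=45
cmp ecx, 20  (cmp 5,20)
jl body: taken
ecx=5-16=-11
ecx=(-11)&45=37
halt.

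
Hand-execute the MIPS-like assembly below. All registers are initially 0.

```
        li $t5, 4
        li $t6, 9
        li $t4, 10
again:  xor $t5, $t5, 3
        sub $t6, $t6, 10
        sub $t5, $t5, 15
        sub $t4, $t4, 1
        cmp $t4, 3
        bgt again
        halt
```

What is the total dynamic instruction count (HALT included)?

46

li $t5, 4 → $t5=4
li $t6, 9 → $t6=9
li $t4, 10 → $t4=10
xor $t5, $t5, 3 → $t5=4^3=7
sub $t6, $t6, 10 → $t6=9-10=-1
sub $t5, $t5, 15 → $t5=7-15=-8
sub $t4, $t4, 1 → $t4=10-1=9
cmp $t4, 3  (cmp 9,3)
bgt again: taken
xor $t5, $t5, 3 → $t5=(-8)^3=-5
sub $t6, $t6, 10 → $t6=(-1)-10=-11
sub $t5, $t5, 15 → $t5=(-5)-15=-20
sub $t4, $t4, 1 → $t4=9-1=8
cmp $t4, 3  (cmp 8,3)
bgt again: taken
xor $t5, $t5, 3 → $t5=(-20)^3=-17
sub $t6, $t6, 10 → $t6=(-11)-10=-21
sub $t5, $t5, 15 → $t5=(-17)-15=-32
sub $t4, $t4, 1 → $t4=8-1=7
cmp $t4, 3  (cmp 7,3)
bgt again: taken
xor $t5, $t5, 3 → $t5=(-32)^3=-29
sub $t6, $t6, 10 → $t6=(-21)-10=-31
sub $t5, $t5, 15 → $t5=(-29)-15=-44
sub $t4, $t4, 1 → $t4=7-1=6
cmp $t4, 3  (cmp 6,3)
bgt again: taken
xor $t5, $t5, 3 → $t5=(-44)^3=-41
sub $t6, $t6, 10 → $t6=(-31)-10=-41
sub $t5, $t5, 15 → $t5=(-41)-15=-56
sub $t4, $t4, 1 → $t4=6-1=5
cmp $t4, 3  (cmp 5,3)
bgt again: taken
xor $t5, $t5, 3 → $t5=(-56)^3=-53
sub $t6, $t6, 10 → $t6=(-41)-10=-51
sub $t5, $t5, 15 → $t5=(-53)-15=-68
sub $t4, $t4, 1 → $t4=5-1=4
cmp $t4, 3  (cmp 4,3)
bgt again: taken
xor $t5, $t5, 3 → $t5=(-68)^3=-65
sub $t6, $t6, 10 → $t6=(-51)-10=-61
sub $t5, $t5, 15 → $t5=(-65)-15=-80
sub $t4, $t4, 1 → $t4=4-1=3
cmp $t4, 3  (cmp 3,3)
bgt again: not taken
halt.
Total executed instructions: 46.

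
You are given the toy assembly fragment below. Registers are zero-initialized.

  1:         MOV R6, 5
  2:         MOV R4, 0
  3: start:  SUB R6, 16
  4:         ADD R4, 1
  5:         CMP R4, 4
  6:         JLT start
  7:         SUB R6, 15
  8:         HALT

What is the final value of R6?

-74

R6=5
R4=0
R6=5-16=-11
R4=0+1=1
CMP R4, 4  (cmp 1,4)
JLT start: taken
R6=(-11)-16=-27
R4=1+1=2
CMP R4, 4  (cmp 2,4)
JLT start: taken
R6=(-27)-16=-43
R4=2+1=3
CMP R4, 4  (cmp 3,4)
JLT start: taken
R6=(-43)-16=-59
R4=3+1=4
CMP R4, 4  (cmp 4,4)
JLT start: not taken
R6=(-59)-15=-74
halt.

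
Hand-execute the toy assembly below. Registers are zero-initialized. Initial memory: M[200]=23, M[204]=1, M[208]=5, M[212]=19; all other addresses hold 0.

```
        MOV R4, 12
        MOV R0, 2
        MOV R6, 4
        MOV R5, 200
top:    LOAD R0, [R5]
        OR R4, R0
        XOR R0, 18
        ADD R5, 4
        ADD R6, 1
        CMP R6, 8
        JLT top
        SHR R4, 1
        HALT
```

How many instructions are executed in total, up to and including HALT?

R4=12
R0=2
R6=4
R5=200
R0=M[200]=23
R4=12|23=31
R0=23^18=5
R5=200+4=204
R6=4+1=5
CMP R6, 8  (cmp 5,8)
JLT top: taken
R0=M[204]=1
R4=31|1=31
R0=1^18=19
R5=204+4=208
R6=5+1=6
CMP R6, 8  (cmp 6,8)
JLT top: taken
R0=M[208]=5
R4=31|5=31
R0=5^18=23
R5=208+4=212
R6=6+1=7
CMP R6, 8  (cmp 7,8)
JLT top: taken
R0=M[212]=19
R4=31|19=31
R0=19^18=1
R5=212+4=216
R6=7+1=8
CMP R6, 8  (cmp 8,8)
JLT top: not taken
R4=31>>1=15
halt.
Total executed instructions: 34.

34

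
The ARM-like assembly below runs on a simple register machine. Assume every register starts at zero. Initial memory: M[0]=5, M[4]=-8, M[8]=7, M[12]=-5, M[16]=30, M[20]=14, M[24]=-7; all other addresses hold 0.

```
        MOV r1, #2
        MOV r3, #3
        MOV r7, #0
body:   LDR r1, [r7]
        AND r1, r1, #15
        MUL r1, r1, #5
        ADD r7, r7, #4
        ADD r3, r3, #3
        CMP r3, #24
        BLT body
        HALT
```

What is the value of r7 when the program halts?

MOV r1, #2 → r1=2
MOV r3, #3 → r3=3
MOV r7, #0 → r7=0
LDR r1, [r7] → r1=M[0]=5
AND r1, r1, #15 → r1=5&15=5
MUL r1, r1, #5 → r1=5*5=25
ADD r7, r7, #4 → r7=0+4=4
ADD r3, r3, #3 → r3=3+3=6
CMP r3, #24  (cmp 6,24)
BLT body: taken
LDR r1, [r7] → r1=M[4]=-8
AND r1, r1, #15 → r1=(-8)&15=8
MUL r1, r1, #5 → r1=8*5=40
ADD r7, r7, #4 → r7=4+4=8
ADD r3, r3, #3 → r3=6+3=9
CMP r3, #24  (cmp 9,24)
BLT body: taken
LDR r1, [r7] → r1=M[8]=7
AND r1, r1, #15 → r1=7&15=7
MUL r1, r1, #5 → r1=7*5=35
ADD r7, r7, #4 → r7=8+4=12
ADD r3, r3, #3 → r3=9+3=12
CMP r3, #24  (cmp 12,24)
BLT body: taken
LDR r1, [r7] → r1=M[12]=-5
AND r1, r1, #15 → r1=(-5)&15=11
MUL r1, r1, #5 → r1=11*5=55
ADD r7, r7, #4 → r7=12+4=16
ADD r3, r3, #3 → r3=12+3=15
CMP r3, #24  (cmp 15,24)
BLT body: taken
LDR r1, [r7] → r1=M[16]=30
AND r1, r1, #15 → r1=30&15=14
MUL r1, r1, #5 → r1=14*5=70
ADD r7, r7, #4 → r7=16+4=20
ADD r3, r3, #3 → r3=15+3=18
CMP r3, #24  (cmp 18,24)
BLT body: taken
LDR r1, [r7] → r1=M[20]=14
AND r1, r1, #15 → r1=14&15=14
MUL r1, r1, #5 → r1=14*5=70
ADD r7, r7, #4 → r7=20+4=24
ADD r3, r3, #3 → r3=18+3=21
CMP r3, #24  (cmp 21,24)
BLT body: taken
LDR r1, [r7] → r1=M[24]=-7
AND r1, r1, #15 → r1=(-7)&15=9
MUL r1, r1, #5 → r1=9*5=45
ADD r7, r7, #4 → r7=24+4=28
ADD r3, r3, #3 → r3=21+3=24
CMP r3, #24  (cmp 24,24)
BLT body: not taken
halt.

28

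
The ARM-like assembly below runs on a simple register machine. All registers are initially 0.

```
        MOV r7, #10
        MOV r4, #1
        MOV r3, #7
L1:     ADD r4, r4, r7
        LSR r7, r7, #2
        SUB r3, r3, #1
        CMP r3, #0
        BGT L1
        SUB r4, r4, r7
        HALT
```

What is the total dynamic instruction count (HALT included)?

r7=10
r4=1
r3=7
r4=1+10=11
r7=10>>2=2
r3=7-1=6
CMP r3, #0  (cmp 6,0)
BGT L1: taken
r4=11+2=13
r7=2>>2=0
r3=6-1=5
CMP r3, #0  (cmp 5,0)
BGT L1: taken
r4=13+0=13
r7=0>>2=0
r3=5-1=4
CMP r3, #0  (cmp 4,0)
BGT L1: taken
r4=13+0=13
r7=0>>2=0
r3=4-1=3
CMP r3, #0  (cmp 3,0)
BGT L1: taken
r4=13+0=13
r7=0>>2=0
r3=3-1=2
CMP r3, #0  (cmp 2,0)
BGT L1: taken
r4=13+0=13
r7=0>>2=0
r3=2-1=1
CMP r3, #0  (cmp 1,0)
BGT L1: taken
r4=13+0=13
r7=0>>2=0
r3=1-1=0
CMP r3, #0  (cmp 0,0)
BGT L1: not taken
r4=13-0=13
halt.
Total executed instructions: 40.

40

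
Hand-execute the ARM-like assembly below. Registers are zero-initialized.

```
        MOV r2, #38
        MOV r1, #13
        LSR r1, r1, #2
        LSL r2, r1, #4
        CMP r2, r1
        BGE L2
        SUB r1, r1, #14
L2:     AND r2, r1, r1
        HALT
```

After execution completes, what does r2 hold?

3

MOV r2, #38 → r2=38
MOV r1, #13 → r1=13
LSR r1, r1, #2 → r1=13>>2=3
LSL r2, r1, #4 → r2=3<<4=48
CMP r2, r1  (cmp 48,3)
BGE L2: taken
AND r2, r1, r1 → r2=3&3=3
halt.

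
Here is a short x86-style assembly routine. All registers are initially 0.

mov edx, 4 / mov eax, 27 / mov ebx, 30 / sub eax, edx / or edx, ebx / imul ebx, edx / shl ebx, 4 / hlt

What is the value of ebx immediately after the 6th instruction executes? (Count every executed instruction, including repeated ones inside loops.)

edx=4
eax=27
ebx=30
eax=27-4=23
edx=4|30=30
ebx=30*30=900
After step 6: ebx = 900.

900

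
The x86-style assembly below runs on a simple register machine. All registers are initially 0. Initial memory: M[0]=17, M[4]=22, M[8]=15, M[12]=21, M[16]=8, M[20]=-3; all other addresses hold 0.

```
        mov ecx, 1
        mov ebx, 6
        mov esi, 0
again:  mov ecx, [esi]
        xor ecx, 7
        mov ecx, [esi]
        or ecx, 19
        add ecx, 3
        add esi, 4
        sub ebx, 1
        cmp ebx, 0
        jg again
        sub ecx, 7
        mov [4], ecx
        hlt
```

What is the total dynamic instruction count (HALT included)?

ecx=1
ebx=6
esi=0
ecx=M[0]=17
ecx=17^7=22
ecx=M[0]=17
ecx=17|19=19
ecx=19+3=22
esi=0+4=4
ebx=6-1=5
cmp ebx, 0  (cmp 5,0)
jg again: taken
ecx=M[4]=22
ecx=22^7=17
ecx=M[4]=22
ecx=22|19=23
ecx=23+3=26
esi=4+4=8
ebx=5-1=4
cmp ebx, 0  (cmp 4,0)
jg again: taken
ecx=M[8]=15
ecx=15^7=8
ecx=M[8]=15
ecx=15|19=31
ecx=31+3=34
esi=8+4=12
ebx=4-1=3
cmp ebx, 0  (cmp 3,0)
jg again: taken
ecx=M[12]=21
ecx=21^7=18
ecx=M[12]=21
ecx=21|19=23
ecx=23+3=26
esi=12+4=16
ebx=3-1=2
cmp ebx, 0  (cmp 2,0)
jg again: taken
ecx=M[16]=8
ecx=8^7=15
ecx=M[16]=8
ecx=8|19=27
ecx=27+3=30
esi=16+4=20
ebx=2-1=1
cmp ebx, 0  (cmp 1,0)
jg again: taken
ecx=M[20]=-3
ecx=(-3)^7=-6
ecx=M[20]=-3
ecx=(-3)|19=-1
ecx=(-1)+3=2
esi=20+4=24
ebx=1-1=0
cmp ebx, 0  (cmp 0,0)
jg again: not taken
ecx=2-7=-5
mov [4], ecx → M[4]=-5
halt.
Total executed instructions: 60.

60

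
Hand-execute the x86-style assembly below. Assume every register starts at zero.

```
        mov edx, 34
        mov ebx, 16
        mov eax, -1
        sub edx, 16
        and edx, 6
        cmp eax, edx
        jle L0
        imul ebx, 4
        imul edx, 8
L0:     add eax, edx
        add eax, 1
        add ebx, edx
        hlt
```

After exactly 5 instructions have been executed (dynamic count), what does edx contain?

after mov edx, 34: edx=34
after mov ebx, 16: ebx=16
after mov eax, -1: eax=-1
after sub edx, 16: edx=34-16=18
after and edx, 6: edx=18&6=2
After step 5: edx = 2.

2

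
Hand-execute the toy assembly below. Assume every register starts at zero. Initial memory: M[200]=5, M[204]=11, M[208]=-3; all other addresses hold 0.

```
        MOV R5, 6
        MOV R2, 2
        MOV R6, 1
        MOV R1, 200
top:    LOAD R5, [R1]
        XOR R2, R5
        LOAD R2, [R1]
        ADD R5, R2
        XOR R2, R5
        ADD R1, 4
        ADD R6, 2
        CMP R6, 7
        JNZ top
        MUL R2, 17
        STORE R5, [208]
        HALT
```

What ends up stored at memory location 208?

after MOV R5, 6: R5=6
after MOV R2, 2: R2=2
after MOV R6, 1: R6=1
after MOV R1, 200: R1=200
after LOAD R5, [R1]: R5=M[200]=5
after XOR R2, R5: R2=2^5=7
after LOAD R2, [R1]: R2=M[200]=5
after ADD R5, R2: R5=5+5=10
after XOR R2, R5: R2=5^10=15
after ADD R1, 4: R1=200+4=204
after ADD R6, 2: R6=1+2=3
CMP R6, 7  (cmp 3,7)
JNZ top: taken
after LOAD R5, [R1]: R5=M[204]=11
after XOR R2, R5: R2=15^11=4
after LOAD R2, [R1]: R2=M[204]=11
after ADD R5, R2: R5=11+11=22
after XOR R2, R5: R2=11^22=29
after ADD R1, 4: R1=204+4=208
after ADD R6, 2: R6=3+2=5
CMP R6, 7  (cmp 5,7)
JNZ top: taken
after LOAD R5, [R1]: R5=M[208]=-3
after XOR R2, R5: R2=29^(-3)=-32
after LOAD R2, [R1]: R2=M[208]=-3
after ADD R5, R2: R5=(-3)+(-3)=-6
after XOR R2, R5: R2=(-3)^(-6)=7
after ADD R1, 4: R1=208+4=212
after ADD R6, 2: R6=5+2=7
CMP R6, 7  (cmp 7,7)
JNZ top: not taken
after MUL R2, 17: R2=7*17=119
STORE R5, [208] → M[208]=-6
halt.

-6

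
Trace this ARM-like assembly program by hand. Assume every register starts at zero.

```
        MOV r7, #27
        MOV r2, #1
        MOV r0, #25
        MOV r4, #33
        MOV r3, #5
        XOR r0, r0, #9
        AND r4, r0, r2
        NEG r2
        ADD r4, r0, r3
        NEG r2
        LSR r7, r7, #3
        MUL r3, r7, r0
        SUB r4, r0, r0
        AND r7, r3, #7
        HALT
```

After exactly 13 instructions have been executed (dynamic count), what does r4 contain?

0

MOV r7, #27 → r7=27
MOV r2, #1 → r2=1
MOV r0, #25 → r0=25
MOV r4, #33 → r4=33
MOV r3, #5 → r3=5
XOR r0, r0, #9 → r0=25^9=16
AND r4, r0, r2 → r4=16&1=0
NEG r2 → r2=-(1)=-1
ADD r4, r0, r3 → r4=16+5=21
NEG r2 → r2=-(-1)=1
LSR r7, r7, #3 → r7=27>>3=3
MUL r3, r7, r0 → r3=3*16=48
SUB r4, r0, r0 → r4=16-16=0
After step 13: r4 = 0.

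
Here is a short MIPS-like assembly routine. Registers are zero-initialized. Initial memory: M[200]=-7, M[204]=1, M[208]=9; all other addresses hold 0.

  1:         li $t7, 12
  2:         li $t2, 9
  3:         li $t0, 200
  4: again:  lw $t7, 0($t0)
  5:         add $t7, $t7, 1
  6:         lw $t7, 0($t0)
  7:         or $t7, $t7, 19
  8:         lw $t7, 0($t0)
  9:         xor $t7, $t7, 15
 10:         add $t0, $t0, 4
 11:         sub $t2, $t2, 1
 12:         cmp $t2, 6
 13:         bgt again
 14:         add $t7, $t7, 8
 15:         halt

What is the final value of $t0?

after li $t7, 12: $t7=12
after li $t2, 9: $t2=9
after li $t0, 200: $t0=200
after lw $t7, 0($t0): $t7=M[200]=-7
after add $t7, $t7, 1: $t7=(-7)+1=-6
after lw $t7, 0($t0): $t7=M[200]=-7
after or $t7, $t7, 19: $t7=(-7)|19=-5
after lw $t7, 0($t0): $t7=M[200]=-7
after xor $t7, $t7, 15: $t7=(-7)^15=-10
after add $t0, $t0, 4: $t0=200+4=204
after sub $t2, $t2, 1: $t2=9-1=8
cmp $t2, 6  (cmp 8,6)
bgt again: taken
after lw $t7, 0($t0): $t7=M[204]=1
after add $t7, $t7, 1: $t7=1+1=2
after lw $t7, 0($t0): $t7=M[204]=1
after or $t7, $t7, 19: $t7=1|19=19
after lw $t7, 0($t0): $t7=M[204]=1
after xor $t7, $t7, 15: $t7=1^15=14
after add $t0, $t0, 4: $t0=204+4=208
after sub $t2, $t2, 1: $t2=8-1=7
cmp $t2, 6  (cmp 7,6)
bgt again: taken
after lw $t7, 0($t0): $t7=M[208]=9
after add $t7, $t7, 1: $t7=9+1=10
after lw $t7, 0($t0): $t7=M[208]=9
after or $t7, $t7, 19: $t7=9|19=27
after lw $t7, 0($t0): $t7=M[208]=9
after xor $t7, $t7, 15: $t7=9^15=6
after add $t0, $t0, 4: $t0=208+4=212
after sub $t2, $t2, 1: $t2=7-1=6
cmp $t2, 6  (cmp 6,6)
bgt again: not taken
after add $t7, $t7, 8: $t7=6+8=14
halt.

212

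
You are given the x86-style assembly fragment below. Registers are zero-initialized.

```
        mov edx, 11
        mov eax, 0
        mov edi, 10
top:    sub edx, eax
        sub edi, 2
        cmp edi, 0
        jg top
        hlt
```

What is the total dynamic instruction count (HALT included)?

24

edx=11
eax=0
edi=10
edx=11-0=11
edi=10-2=8
cmp edi, 0  (cmp 8,0)
jg top: taken
edx=11-0=11
edi=8-2=6
cmp edi, 0  (cmp 6,0)
jg top: taken
edx=11-0=11
edi=6-2=4
cmp edi, 0  (cmp 4,0)
jg top: taken
edx=11-0=11
edi=4-2=2
cmp edi, 0  (cmp 2,0)
jg top: taken
edx=11-0=11
edi=2-2=0
cmp edi, 0  (cmp 0,0)
jg top: not taken
halt.
Total executed instructions: 24.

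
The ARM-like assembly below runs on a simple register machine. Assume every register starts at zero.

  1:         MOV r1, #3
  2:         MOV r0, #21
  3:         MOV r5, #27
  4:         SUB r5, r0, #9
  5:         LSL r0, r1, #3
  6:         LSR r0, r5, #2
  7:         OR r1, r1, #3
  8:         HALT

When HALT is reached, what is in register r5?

12

r1=3
r0=21
r5=27
r5=21-9=12
r0=3<<3=24
r0=12>>2=3
r1=3|3=3
halt.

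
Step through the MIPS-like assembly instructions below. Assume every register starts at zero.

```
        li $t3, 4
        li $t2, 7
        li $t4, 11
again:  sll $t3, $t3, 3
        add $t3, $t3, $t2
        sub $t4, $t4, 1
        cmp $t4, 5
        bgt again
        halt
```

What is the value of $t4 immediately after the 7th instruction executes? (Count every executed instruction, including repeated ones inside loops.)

10

after li $t3, 4: $t3=4
after li $t2, 7: $t2=7
after li $t4, 11: $t4=11
after sll $t3, $t3, 3: $t3=4<<3=32
after add $t3, $t3, $t2: $t3=32+7=39
after sub $t4, $t4, 1: $t4=11-1=10
cmp $t4, 5  (cmp 10,5)
After step 7: $t4 = 10.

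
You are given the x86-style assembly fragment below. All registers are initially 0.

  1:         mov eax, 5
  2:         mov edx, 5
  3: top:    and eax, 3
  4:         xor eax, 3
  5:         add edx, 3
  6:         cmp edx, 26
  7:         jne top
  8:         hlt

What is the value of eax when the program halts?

after mov eax, 5: eax=5
after mov edx, 5: edx=5
after and eax, 3: eax=5&3=1
after xor eax, 3: eax=1^3=2
after add edx, 3: edx=5+3=8
cmp edx, 26  (cmp 8,26)
jne top: taken
after and eax, 3: eax=2&3=2
after xor eax, 3: eax=2^3=1
after add edx, 3: edx=8+3=11
cmp edx, 26  (cmp 11,26)
jne top: taken
after and eax, 3: eax=1&3=1
after xor eax, 3: eax=1^3=2
after add edx, 3: edx=11+3=14
cmp edx, 26  (cmp 14,26)
jne top: taken
after and eax, 3: eax=2&3=2
after xor eax, 3: eax=2^3=1
after add edx, 3: edx=14+3=17
cmp edx, 26  (cmp 17,26)
jne top: taken
after and eax, 3: eax=1&3=1
after xor eax, 3: eax=1^3=2
after add edx, 3: edx=17+3=20
cmp edx, 26  (cmp 20,26)
jne top: taken
after and eax, 3: eax=2&3=2
after xor eax, 3: eax=2^3=1
after add edx, 3: edx=20+3=23
cmp edx, 26  (cmp 23,26)
jne top: taken
after and eax, 3: eax=1&3=1
after xor eax, 3: eax=1^3=2
after add edx, 3: edx=23+3=26
cmp edx, 26  (cmp 26,26)
jne top: not taken
halt.

2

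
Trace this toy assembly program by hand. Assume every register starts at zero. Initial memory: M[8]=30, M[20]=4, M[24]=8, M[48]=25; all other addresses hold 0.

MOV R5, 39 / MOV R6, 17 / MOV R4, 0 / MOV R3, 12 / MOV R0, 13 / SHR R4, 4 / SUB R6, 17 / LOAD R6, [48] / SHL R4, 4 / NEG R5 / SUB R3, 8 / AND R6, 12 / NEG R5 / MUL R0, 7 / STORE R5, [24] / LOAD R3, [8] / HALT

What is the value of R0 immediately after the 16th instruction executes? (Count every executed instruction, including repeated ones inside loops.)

MOV R5, 39 → R5=39
MOV R6, 17 → R6=17
MOV R4, 0 → R4=0
MOV R3, 12 → R3=12
MOV R0, 13 → R0=13
SHR R4, 4 → R4=0>>4=0
SUB R6, 17 → R6=17-17=0
LOAD R6, [48] → R6=M[48]=25
SHL R4, 4 → R4=0<<4=0
NEG R5 → R5=-(39)=-39
SUB R3, 8 → R3=12-8=4
AND R6, 12 → R6=25&12=8
NEG R5 → R5=-(-39)=39
MUL R0, 7 → R0=13*7=91
STORE R5, [24] → M[24]=39
LOAD R3, [8] → R3=M[8]=30
After step 16: R0 = 91.

91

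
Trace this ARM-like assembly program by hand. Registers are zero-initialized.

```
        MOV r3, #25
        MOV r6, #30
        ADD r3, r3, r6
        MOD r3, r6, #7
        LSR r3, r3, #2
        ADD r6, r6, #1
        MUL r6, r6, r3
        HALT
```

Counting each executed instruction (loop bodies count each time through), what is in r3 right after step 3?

MOV r3, #25 → r3=25
MOV r6, #30 → r6=30
ADD r3, r3, r6 → r3=25+30=55
After step 3: r3 = 55.

55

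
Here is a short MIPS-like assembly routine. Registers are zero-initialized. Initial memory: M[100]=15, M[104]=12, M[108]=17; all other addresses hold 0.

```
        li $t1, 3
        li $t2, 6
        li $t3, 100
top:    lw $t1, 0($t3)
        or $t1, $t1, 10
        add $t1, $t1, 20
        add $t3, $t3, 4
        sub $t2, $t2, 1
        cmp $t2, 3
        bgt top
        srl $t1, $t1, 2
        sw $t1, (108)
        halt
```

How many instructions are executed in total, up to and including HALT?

27

$t1=3
$t2=6
$t3=100
$t1=M[100]=15
$t1=15|10=15
$t1=15+20=35
$t3=100+4=104
$t2=6-1=5
cmp $t2, 3  (cmp 5,3)
bgt top: taken
$t1=M[104]=12
$t1=12|10=14
$t1=14+20=34
$t3=104+4=108
$t2=5-1=4
cmp $t2, 3  (cmp 4,3)
bgt top: taken
$t1=M[108]=17
$t1=17|10=27
$t1=27+20=47
$t3=108+4=112
$t2=4-1=3
cmp $t2, 3  (cmp 3,3)
bgt top: not taken
$t1=47>>2=11
sw $t1, (108) → M[108]=11
halt.
Total executed instructions: 27.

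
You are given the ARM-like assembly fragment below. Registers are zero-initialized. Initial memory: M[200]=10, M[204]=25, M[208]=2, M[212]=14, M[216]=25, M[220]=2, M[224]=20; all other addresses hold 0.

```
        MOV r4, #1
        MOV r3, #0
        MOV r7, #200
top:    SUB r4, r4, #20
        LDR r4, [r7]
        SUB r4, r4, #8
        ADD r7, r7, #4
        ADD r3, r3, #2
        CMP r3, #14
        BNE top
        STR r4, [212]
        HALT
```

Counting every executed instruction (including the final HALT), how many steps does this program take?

54

after MOV r4, #1: r4=1
after MOV r3, #0: r3=0
after MOV r7, #200: r7=200
after SUB r4, r4, #20: r4=1-20=-19
after LDR r4, [r7]: r4=M[200]=10
after SUB r4, r4, #8: r4=10-8=2
after ADD r7, r7, #4: r7=200+4=204
after ADD r3, r3, #2: r3=0+2=2
CMP r3, #14  (cmp 2,14)
BNE top: taken
after SUB r4, r4, #20: r4=2-20=-18
after LDR r4, [r7]: r4=M[204]=25
after SUB r4, r4, #8: r4=25-8=17
after ADD r7, r7, #4: r7=204+4=208
after ADD r3, r3, #2: r3=2+2=4
CMP r3, #14  (cmp 4,14)
BNE top: taken
after SUB r4, r4, #20: r4=17-20=-3
after LDR r4, [r7]: r4=M[208]=2
after SUB r4, r4, #8: r4=2-8=-6
after ADD r7, r7, #4: r7=208+4=212
after ADD r3, r3, #2: r3=4+2=6
CMP r3, #14  (cmp 6,14)
BNE top: taken
after SUB r4, r4, #20: r4=(-6)-20=-26
after LDR r4, [r7]: r4=M[212]=14
after SUB r4, r4, #8: r4=14-8=6
after ADD r7, r7, #4: r7=212+4=216
after ADD r3, r3, #2: r3=6+2=8
CMP r3, #14  (cmp 8,14)
BNE top: taken
after SUB r4, r4, #20: r4=6-20=-14
after LDR r4, [r7]: r4=M[216]=25
after SUB r4, r4, #8: r4=25-8=17
after ADD r7, r7, #4: r7=216+4=220
after ADD r3, r3, #2: r3=8+2=10
CMP r3, #14  (cmp 10,14)
BNE top: taken
after SUB r4, r4, #20: r4=17-20=-3
after LDR r4, [r7]: r4=M[220]=2
after SUB r4, r4, #8: r4=2-8=-6
after ADD r7, r7, #4: r7=220+4=224
after ADD r3, r3, #2: r3=10+2=12
CMP r3, #14  (cmp 12,14)
BNE top: taken
after SUB r4, r4, #20: r4=(-6)-20=-26
after LDR r4, [r7]: r4=M[224]=20
after SUB r4, r4, #8: r4=20-8=12
after ADD r7, r7, #4: r7=224+4=228
after ADD r3, r3, #2: r3=12+2=14
CMP r3, #14  (cmp 14,14)
BNE top: not taken
STR r4, [212] → M[212]=12
halt.
Total executed instructions: 54.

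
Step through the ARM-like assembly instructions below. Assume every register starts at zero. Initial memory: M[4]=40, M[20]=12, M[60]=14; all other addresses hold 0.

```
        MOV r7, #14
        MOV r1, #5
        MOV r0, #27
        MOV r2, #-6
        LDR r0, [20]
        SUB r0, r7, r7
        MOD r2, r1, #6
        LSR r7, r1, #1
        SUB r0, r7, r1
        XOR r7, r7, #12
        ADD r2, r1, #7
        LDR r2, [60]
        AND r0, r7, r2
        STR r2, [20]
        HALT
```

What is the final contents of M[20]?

after MOV r7, #14: r7=14
after MOV r1, #5: r1=5
after MOV r0, #27: r0=27
after MOV r2, #-6: r2=-6
after LDR r0, [20]: r0=M[20]=12
after SUB r0, r7, r7: r0=14-14=0
after MOD r2, r1, #6: r2=5%6=5
after LSR r7, r1, #1: r7=5>>1=2
after SUB r0, r7, r1: r0=2-5=-3
after XOR r7, r7, #12: r7=2^12=14
after ADD r2, r1, #7: r2=5+7=12
after LDR r2, [60]: r2=M[60]=14
after AND r0, r7, r2: r0=14&14=14
STR r2, [20] → M[20]=14
halt.

14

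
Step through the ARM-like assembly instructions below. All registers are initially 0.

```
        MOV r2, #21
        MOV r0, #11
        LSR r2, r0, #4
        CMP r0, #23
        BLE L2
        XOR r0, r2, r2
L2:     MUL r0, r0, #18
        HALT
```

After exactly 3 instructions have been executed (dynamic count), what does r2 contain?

r2=21
r0=11
r2=11>>4=0
After step 3: r2 = 0.

0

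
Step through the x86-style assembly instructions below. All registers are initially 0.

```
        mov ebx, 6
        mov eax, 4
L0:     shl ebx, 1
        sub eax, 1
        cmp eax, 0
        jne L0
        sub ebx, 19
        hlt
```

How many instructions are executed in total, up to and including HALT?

20

after mov ebx, 6: ebx=6
after mov eax, 4: eax=4
after shl ebx, 1: ebx=6<<1=12
after sub eax, 1: eax=4-1=3
cmp eax, 0  (cmp 3,0)
jne L0: taken
after shl ebx, 1: ebx=12<<1=24
after sub eax, 1: eax=3-1=2
cmp eax, 0  (cmp 2,0)
jne L0: taken
after shl ebx, 1: ebx=24<<1=48
after sub eax, 1: eax=2-1=1
cmp eax, 0  (cmp 1,0)
jne L0: taken
after shl ebx, 1: ebx=48<<1=96
after sub eax, 1: eax=1-1=0
cmp eax, 0  (cmp 0,0)
jne L0: not taken
after sub ebx, 19: ebx=96-19=77
halt.
Total executed instructions: 20.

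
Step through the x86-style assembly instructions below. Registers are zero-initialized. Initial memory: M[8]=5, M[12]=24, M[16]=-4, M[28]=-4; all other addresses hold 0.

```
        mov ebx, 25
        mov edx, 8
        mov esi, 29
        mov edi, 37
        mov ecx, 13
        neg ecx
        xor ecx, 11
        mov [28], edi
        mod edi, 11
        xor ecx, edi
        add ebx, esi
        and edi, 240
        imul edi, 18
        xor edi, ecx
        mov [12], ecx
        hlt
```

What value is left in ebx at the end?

ebx=25
edx=8
esi=29
edi=37
ecx=13
ecx=-(13)=-13
ecx=(-13)^11=-8
mov [28], edi → M[28]=37
edi=37%11=4
ecx=(-8)^4=-4
ebx=25+29=54
edi=4&240=0
edi=0*18=0
edi=0^(-4)=-4
mov [12], ecx → M[12]=-4
halt.

54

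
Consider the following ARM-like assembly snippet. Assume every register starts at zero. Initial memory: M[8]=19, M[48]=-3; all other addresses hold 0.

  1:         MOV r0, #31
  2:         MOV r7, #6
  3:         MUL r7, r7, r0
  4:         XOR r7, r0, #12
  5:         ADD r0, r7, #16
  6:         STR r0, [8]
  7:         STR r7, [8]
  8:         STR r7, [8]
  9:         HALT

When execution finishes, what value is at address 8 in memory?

19

MOV r0, #31 → r0=31
MOV r7, #6 → r7=6
MUL r7, r7, r0 → r7=6*31=186
XOR r7, r0, #12 → r7=31^12=19
ADD r0, r7, #16 → r0=19+16=35
STR r0, [8] → M[8]=35
STR r7, [8] → M[8]=19
STR r7, [8] → M[8]=19
halt.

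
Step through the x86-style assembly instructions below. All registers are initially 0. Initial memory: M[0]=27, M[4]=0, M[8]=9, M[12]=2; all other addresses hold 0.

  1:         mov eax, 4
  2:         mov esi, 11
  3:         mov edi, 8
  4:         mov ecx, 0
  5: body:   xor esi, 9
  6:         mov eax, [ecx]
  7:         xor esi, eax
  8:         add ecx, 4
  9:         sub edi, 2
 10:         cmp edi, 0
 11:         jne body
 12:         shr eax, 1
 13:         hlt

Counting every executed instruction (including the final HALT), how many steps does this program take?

after mov eax, 4: eax=4
after mov esi, 11: esi=11
after mov edi, 8: edi=8
after mov ecx, 0: ecx=0
after xor esi, 9: esi=11^9=2
after mov eax, [ecx]: eax=M[0]=27
after xor esi, eax: esi=2^27=25
after add ecx, 4: ecx=0+4=4
after sub edi, 2: edi=8-2=6
cmp edi, 0  (cmp 6,0)
jne body: taken
after xor esi, 9: esi=25^9=16
after mov eax, [ecx]: eax=M[4]=0
after xor esi, eax: esi=16^0=16
after add ecx, 4: ecx=4+4=8
after sub edi, 2: edi=6-2=4
cmp edi, 0  (cmp 4,0)
jne body: taken
after xor esi, 9: esi=16^9=25
after mov eax, [ecx]: eax=M[8]=9
after xor esi, eax: esi=25^9=16
after add ecx, 4: ecx=8+4=12
after sub edi, 2: edi=4-2=2
cmp edi, 0  (cmp 2,0)
jne body: taken
after xor esi, 9: esi=16^9=25
after mov eax, [ecx]: eax=M[12]=2
after xor esi, eax: esi=25^2=27
after add ecx, 4: ecx=12+4=16
after sub edi, 2: edi=2-2=0
cmp edi, 0  (cmp 0,0)
jne body: not taken
after shr eax, 1: eax=2>>1=1
halt.
Total executed instructions: 34.

34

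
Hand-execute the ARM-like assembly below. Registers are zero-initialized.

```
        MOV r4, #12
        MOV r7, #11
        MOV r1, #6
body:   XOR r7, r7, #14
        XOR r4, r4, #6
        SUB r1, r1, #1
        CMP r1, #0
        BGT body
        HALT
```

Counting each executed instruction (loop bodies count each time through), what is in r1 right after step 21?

after MOV r4, #12: r4=12
after MOV r7, #11: r7=11
after MOV r1, #6: r1=6
after XOR r7, r7, #14: r7=11^14=5
after XOR r4, r4, #6: r4=12^6=10
after SUB r1, r1, #1: r1=6-1=5
CMP r1, #0  (cmp 5,0)
BGT body: taken
after XOR r7, r7, #14: r7=5^14=11
after XOR r4, r4, #6: r4=10^6=12
after SUB r1, r1, #1: r1=5-1=4
CMP r1, #0  (cmp 4,0)
BGT body: taken
after XOR r7, r7, #14: r7=11^14=5
after XOR r4, r4, #6: r4=12^6=10
after SUB r1, r1, #1: r1=4-1=3
CMP r1, #0  (cmp 3,0)
BGT body: taken
after XOR r7, r7, #14: r7=5^14=11
after XOR r4, r4, #6: r4=10^6=12
after SUB r1, r1, #1: r1=3-1=2
After step 21: r1 = 2.

2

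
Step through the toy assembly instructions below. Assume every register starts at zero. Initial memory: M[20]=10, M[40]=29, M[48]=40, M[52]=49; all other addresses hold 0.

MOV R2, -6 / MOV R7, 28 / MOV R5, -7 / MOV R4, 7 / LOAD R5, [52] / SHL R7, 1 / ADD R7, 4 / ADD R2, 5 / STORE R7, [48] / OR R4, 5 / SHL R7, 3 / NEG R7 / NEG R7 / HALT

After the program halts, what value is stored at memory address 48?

60

MOV R2, -6 → R2=-6
MOV R7, 28 → R7=28
MOV R5, -7 → R5=-7
MOV R4, 7 → R4=7
LOAD R5, [52] → R5=M[52]=49
SHL R7, 1 → R7=28<<1=56
ADD R7, 4 → R7=56+4=60
ADD R2, 5 → R2=(-6)+5=-1
STORE R7, [48] → M[48]=60
OR R4, 5 → R4=7|5=7
SHL R7, 3 → R7=60<<3=480
NEG R7 → R7=-(480)=-480
NEG R7 → R7=-(-480)=480
halt.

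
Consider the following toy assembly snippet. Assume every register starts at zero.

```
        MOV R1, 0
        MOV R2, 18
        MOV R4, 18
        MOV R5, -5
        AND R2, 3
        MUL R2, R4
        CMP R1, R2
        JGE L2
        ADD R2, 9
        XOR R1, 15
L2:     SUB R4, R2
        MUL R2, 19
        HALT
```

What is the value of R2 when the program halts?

after MOV R1, 0: R1=0
after MOV R2, 18: R2=18
after MOV R4, 18: R4=18
after MOV R5, -5: R5=-5
after AND R2, 3: R2=18&3=2
after MUL R2, R4: R2=2*18=36
CMP R1, R2  (cmp 0,36)
JGE L2: not taken
after ADD R2, 9: R2=36+9=45
after XOR R1, 15: R1=0^15=15
after SUB R4, R2: R4=18-45=-27
after MUL R2, 19: R2=45*19=855
halt.

855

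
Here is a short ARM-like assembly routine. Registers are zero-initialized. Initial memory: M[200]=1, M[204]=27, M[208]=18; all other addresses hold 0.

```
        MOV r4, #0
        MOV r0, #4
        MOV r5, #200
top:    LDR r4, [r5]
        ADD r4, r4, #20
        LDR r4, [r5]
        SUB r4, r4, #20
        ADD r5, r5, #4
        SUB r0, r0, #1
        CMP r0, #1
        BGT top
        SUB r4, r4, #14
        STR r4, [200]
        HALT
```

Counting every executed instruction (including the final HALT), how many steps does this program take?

30

r4=0
r0=4
r5=200
r4=M[200]=1
r4=1+20=21
r4=M[200]=1
r4=1-20=-19
r5=200+4=204
r0=4-1=3
CMP r0, #1  (cmp 3,1)
BGT top: taken
r4=M[204]=27
r4=27+20=47
r4=M[204]=27
r4=27-20=7
r5=204+4=208
r0=3-1=2
CMP r0, #1  (cmp 2,1)
BGT top: taken
r4=M[208]=18
r4=18+20=38
r4=M[208]=18
r4=18-20=-2
r5=208+4=212
r0=2-1=1
CMP r0, #1  (cmp 1,1)
BGT top: not taken
r4=(-2)-14=-16
STR r4, [200] → M[200]=-16
halt.
Total executed instructions: 30.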